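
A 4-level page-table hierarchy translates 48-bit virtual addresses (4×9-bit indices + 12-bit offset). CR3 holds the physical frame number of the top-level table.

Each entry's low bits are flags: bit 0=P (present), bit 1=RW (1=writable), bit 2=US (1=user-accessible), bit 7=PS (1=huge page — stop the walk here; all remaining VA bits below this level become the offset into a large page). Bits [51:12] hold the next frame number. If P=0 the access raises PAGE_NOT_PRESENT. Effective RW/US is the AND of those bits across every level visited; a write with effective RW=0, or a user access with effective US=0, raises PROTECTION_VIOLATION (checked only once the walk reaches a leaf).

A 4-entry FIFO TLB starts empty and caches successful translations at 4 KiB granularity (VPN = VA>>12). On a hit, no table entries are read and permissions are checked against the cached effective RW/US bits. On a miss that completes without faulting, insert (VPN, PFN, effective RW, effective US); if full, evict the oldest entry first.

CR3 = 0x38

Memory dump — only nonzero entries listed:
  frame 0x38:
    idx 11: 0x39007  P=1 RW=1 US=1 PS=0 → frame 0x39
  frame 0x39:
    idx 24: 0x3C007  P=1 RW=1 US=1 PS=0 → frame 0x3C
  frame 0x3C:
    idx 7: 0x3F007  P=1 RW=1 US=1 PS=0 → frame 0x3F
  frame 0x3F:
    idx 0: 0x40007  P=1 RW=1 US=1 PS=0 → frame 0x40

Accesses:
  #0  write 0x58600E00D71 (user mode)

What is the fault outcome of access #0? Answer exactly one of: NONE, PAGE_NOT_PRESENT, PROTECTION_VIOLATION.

Per-access translation:
#0 VA=0x58600E00D71 (w,user):
  [0] read 0x38 idx=11: raw=0x39007 flags P=1 W=1 U=1 S=0
  [1] read 0x39 idx=24: raw=0x3C007 flags P=1 W=1 U=1 S=0
  [2] read 0x3C idx=7: raw=0x3F007 flags P=1 W=1 U=1 S=0
  [3] read 0x3F idx=0: raw=0x40007 flags P=1 W=1 U=1 S=0
  → PA=0x40D71  (4 entries read)

Access #0 fault: NONE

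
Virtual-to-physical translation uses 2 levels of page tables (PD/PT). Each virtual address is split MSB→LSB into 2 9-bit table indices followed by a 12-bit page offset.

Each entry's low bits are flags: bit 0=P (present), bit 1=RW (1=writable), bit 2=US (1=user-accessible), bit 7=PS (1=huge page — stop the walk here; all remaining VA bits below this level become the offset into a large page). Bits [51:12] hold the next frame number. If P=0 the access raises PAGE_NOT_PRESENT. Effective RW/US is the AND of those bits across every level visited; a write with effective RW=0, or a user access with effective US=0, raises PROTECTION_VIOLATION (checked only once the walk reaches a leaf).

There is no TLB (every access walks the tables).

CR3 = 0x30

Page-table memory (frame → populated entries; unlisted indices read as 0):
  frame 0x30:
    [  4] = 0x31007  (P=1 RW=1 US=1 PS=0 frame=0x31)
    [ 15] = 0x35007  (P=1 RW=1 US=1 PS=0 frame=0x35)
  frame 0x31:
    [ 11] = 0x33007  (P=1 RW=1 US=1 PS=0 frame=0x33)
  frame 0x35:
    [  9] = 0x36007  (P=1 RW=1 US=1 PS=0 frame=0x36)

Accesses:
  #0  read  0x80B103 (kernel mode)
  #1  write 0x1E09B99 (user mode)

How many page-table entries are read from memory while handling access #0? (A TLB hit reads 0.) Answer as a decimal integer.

Walk each access:
#0 VA=0x80B103 (r,kernel):
  [0] read 0x30 idx=4: raw=0x31007 flags P=1 W=1 U=1 S=0
  [1] read 0x31 idx=11: raw=0x33007 flags P=1 W=1 U=1 S=0
  ⇒ phys 0x33103  [2 reads]
#1 VA=0x1E09B99 (w,user):
  [0] read 0x30 idx=15: raw=0x35007 flags P=1 W=1 U=1 S=0
  [1] read 0x35 idx=9: raw=0x36007 flags P=1 W=1 U=1 S=0
  ⇒ phys 0x36B99  [2 reads]

Entries read for #0: 2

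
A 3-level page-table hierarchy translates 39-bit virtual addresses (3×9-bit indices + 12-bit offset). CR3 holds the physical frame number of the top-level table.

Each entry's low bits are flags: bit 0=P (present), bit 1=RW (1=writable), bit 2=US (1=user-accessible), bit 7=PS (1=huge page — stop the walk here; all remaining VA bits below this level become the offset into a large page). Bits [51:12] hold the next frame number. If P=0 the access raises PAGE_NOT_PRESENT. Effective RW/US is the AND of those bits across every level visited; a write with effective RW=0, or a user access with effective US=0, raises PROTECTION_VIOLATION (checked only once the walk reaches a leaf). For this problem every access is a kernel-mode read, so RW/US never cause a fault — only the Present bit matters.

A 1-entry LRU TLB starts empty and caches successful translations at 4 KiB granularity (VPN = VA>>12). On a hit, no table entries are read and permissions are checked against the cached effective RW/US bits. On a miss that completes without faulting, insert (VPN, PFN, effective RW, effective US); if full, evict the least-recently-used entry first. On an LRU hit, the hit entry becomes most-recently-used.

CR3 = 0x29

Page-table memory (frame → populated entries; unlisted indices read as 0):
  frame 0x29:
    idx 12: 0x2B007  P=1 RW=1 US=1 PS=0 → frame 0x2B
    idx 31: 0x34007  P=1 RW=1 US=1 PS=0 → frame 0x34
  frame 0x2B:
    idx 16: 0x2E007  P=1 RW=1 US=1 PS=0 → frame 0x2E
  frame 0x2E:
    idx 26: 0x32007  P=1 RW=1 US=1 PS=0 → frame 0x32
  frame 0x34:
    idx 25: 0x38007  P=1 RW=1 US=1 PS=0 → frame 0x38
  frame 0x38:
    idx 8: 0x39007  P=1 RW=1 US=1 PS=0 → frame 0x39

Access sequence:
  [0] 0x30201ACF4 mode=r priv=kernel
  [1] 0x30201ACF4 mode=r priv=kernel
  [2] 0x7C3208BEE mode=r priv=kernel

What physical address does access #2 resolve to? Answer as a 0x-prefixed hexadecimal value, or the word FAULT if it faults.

Walk each access:
#0 VA=0x30201ACF4 (r,kernel):
  lvl0: tbl 0x29, slot 12 ⇒ 0x2B007 (P1/RW1/US1/PS0)
  lvl1: tbl 0x2B, slot 16 ⇒ 0x2E007 (P1/RW1/US1/PS0)
  lvl2: tbl 0x2E, slot 26 ⇒ 0x32007 (P1/RW1/US1/PS0)
  ⇒ phys 0x32CF4  [3 reads]
#1 VA=0x30201ACF4 (r,kernel):
  TLB hit vpn=0x30201A → PA=0x32CF4
#2 VA=0x7C3208BEE (r,kernel):
  lvl0: tbl 0x29, slot 31 ⇒ 0x34007 (P1/RW1/US1/PS0)
  lvl1: tbl 0x34, slot 25 ⇒ 0x38007 (P1/RW1/US1/PS0)
  lvl2: tbl 0x38, slot 8 ⇒ 0x39007 (P1/RW1/US1/PS0)
  ⇒ phys 0x39BEE  [3 reads]

Access #2 PA: 0x39BEE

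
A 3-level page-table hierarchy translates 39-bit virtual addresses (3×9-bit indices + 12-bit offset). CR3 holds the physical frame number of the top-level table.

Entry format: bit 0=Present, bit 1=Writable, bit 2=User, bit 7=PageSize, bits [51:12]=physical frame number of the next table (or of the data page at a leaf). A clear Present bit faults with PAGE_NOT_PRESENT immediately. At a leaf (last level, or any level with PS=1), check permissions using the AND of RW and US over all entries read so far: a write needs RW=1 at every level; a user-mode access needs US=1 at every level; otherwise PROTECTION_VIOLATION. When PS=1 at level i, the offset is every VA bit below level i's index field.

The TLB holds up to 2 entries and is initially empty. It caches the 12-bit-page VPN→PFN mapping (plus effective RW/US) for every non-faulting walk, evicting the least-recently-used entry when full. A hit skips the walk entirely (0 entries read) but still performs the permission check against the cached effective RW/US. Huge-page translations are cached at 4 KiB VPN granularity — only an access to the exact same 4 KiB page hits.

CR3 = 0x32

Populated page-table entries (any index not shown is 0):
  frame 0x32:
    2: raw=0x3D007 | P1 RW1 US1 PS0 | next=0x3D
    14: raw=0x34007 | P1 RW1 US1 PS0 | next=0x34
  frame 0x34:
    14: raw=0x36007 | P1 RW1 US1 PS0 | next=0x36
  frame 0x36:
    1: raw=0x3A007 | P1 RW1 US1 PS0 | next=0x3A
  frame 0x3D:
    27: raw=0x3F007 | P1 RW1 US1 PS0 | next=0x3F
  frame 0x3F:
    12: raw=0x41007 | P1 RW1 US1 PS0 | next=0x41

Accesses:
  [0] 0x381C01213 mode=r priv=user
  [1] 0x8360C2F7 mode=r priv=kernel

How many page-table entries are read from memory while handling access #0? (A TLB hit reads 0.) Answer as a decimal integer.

Per-access translation:
#0 VA=0x381C01213 (r,user):
  lvl0: tbl 0x32, slot 14 ⇒ 0x34007 (P1/RW1/US1/PS0)
  lvl1: tbl 0x34, slot 14 ⇒ 0x36007 (P1/RW1/US1/PS0)
  lvl2: tbl 0x36, slot 1 ⇒ 0x3A007 (P1/RW1/US1/PS0)
  → PA=0x3A213  (3 entries read)
#1 VA=0x8360C2F7 (r,kernel):
  lvl0: tbl 0x32, slot 2 ⇒ 0x3D007 (P1/RW1/US1/PS0)
  lvl1: tbl 0x3D, slot 27 ⇒ 0x3F007 (P1/RW1/US1/PS0)
  lvl2: tbl 0x3F, slot 12 ⇒ 0x41007 (P1/RW1/US1/PS0)
  → PA=0x412F7  (3 entries read)

Entries read for #0: 3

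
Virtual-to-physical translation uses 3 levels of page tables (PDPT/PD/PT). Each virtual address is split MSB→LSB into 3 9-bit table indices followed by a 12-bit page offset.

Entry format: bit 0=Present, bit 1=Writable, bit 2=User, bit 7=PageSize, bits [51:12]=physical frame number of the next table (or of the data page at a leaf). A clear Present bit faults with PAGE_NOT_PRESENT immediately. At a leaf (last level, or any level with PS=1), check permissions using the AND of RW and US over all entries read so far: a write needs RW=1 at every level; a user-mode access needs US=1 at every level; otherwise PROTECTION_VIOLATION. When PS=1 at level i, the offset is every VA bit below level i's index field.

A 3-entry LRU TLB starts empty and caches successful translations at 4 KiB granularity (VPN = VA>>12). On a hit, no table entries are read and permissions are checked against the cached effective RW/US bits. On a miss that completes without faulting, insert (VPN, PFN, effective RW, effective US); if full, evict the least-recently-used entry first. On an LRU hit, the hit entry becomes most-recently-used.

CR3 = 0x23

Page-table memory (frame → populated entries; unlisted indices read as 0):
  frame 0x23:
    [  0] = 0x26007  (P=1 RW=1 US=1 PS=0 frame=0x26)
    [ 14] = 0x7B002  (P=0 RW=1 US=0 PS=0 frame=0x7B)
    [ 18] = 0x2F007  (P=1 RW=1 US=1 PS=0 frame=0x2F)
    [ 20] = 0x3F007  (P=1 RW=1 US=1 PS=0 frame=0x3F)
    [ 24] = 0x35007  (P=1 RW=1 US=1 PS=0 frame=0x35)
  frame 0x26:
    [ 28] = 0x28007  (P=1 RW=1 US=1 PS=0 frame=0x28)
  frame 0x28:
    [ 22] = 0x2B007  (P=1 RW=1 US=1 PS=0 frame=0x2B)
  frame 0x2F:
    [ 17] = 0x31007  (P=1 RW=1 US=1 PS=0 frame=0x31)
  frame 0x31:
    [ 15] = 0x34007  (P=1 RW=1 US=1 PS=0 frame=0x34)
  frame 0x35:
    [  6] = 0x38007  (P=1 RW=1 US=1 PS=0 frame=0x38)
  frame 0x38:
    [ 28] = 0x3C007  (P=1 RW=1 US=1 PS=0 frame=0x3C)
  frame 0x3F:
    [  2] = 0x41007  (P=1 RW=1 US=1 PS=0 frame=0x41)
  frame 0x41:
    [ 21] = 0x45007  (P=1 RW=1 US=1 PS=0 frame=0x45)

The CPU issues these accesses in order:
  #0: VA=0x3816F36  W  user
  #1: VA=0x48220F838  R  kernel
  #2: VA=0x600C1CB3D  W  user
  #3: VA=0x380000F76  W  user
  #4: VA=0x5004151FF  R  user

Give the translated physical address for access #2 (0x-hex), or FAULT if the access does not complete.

Trace:
#0 VA=0x3816F36 (w,user):
  L0: frame=0x23 idx=0 entry=0x26007 [P=1 RW=1 US=1 PS=0]
  L1: frame=0x26 idx=28 entry=0x28007 [P=1 RW=1 US=1 PS=0]
  L2: frame=0x28 idx=22 entry=0x2B007 [P=1 RW=1 US=1 PS=0]
  ✓ 0x2BF36  — 3 lookups
#1 VA=0x48220F838 (r,kernel):
  L0: frame=0x23 idx=18 entry=0x2F007 [P=1 RW=1 US=1 PS=0]
  L1: frame=0x2F idx=17 entry=0x31007 [P=1 RW=1 US=1 PS=0]
  L2: frame=0x31 idx=15 entry=0x34007 [P=1 RW=1 US=1 PS=0]
  ✓ 0x34838  — 3 lookups
#2 VA=0x600C1CB3D (w,user):
  L0: frame=0x23 idx=24 entry=0x35007 [P=1 RW=1 US=1 PS=0]
  L1: frame=0x35 idx=6 entry=0x38007 [P=1 RW=1 US=1 PS=0]
  L2: frame=0x38 idx=28 entry=0x3C007 [P=1 RW=1 US=1 PS=0]
  ✓ 0x3CB3D  — 3 lookups
#3 VA=0x380000F76 (w,user):
  L0: frame=0x23 idx=14 entry=0x7B002 [P=0 RW=1 US=0 PS=0]
  ✗ PAGE_NOT_PRESENT  [1 reads]
#4 VA=0x5004151FF (r,user):
  L0: frame=0x23 idx=20 entry=0x3F007 [P=1 RW=1 US=1 PS=0]
  L1: frame=0x3F idx=2 entry=0x41007 [P=1 RW=1 US=1 PS=0]
  L2: frame=0x41 idx=21 entry=0x45007 [P=1 RW=1 US=1 PS=0]
  ✓ 0x451FF  — 3 lookups

Access #2 PA: 0x3CB3D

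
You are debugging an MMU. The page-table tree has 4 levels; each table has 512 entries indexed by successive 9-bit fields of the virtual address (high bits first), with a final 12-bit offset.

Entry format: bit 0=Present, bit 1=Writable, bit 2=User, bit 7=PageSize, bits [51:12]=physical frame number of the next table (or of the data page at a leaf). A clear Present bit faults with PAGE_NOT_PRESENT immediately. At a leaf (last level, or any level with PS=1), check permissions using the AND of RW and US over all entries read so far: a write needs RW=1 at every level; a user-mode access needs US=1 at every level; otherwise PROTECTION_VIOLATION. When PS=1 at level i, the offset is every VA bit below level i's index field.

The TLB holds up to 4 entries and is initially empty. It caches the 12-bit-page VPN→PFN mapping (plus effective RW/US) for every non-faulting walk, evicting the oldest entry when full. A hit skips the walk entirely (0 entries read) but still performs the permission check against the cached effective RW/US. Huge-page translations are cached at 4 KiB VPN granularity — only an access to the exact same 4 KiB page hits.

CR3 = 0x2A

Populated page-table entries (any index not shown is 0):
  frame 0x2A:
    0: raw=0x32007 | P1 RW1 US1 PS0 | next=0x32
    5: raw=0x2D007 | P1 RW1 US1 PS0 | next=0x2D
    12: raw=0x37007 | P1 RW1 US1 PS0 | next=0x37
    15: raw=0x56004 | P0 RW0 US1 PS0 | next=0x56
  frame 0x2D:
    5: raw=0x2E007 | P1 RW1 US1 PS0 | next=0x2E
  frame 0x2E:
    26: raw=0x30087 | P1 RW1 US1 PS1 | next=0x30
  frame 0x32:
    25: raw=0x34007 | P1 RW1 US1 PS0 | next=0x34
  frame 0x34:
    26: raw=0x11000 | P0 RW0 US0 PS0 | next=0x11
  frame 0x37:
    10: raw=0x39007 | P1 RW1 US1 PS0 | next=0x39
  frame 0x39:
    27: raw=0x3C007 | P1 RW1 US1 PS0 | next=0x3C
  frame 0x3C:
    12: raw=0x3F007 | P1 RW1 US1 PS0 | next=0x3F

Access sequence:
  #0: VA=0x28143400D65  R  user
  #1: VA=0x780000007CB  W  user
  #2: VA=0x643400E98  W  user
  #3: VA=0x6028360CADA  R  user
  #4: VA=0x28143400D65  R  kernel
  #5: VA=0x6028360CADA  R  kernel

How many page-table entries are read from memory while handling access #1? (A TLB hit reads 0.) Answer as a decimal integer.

Walk each access:
#0 VA=0x28143400D65 (r,user):
  lvl0: tbl 0x2A, slot 5 ⇒ 0x2D007 (P1/RW1/US1/PS0)
  lvl1: tbl 0x2D, slot 5 ⇒ 0x2E007 (P1/RW1/US1/PS0)
  lvl2: tbl 0x2E, slot 26 ⇒ 0x30087 (P1/RW1/US1/PS1)
  → PA=0x30D65 (huge @L2)  (3 entries read)
#1 VA=0x780000007CB (w,user):
  lvl0: tbl 0x2A, slot 15 ⇒ 0x56004 (P0/RW0/US1/PS0)
  ⇒ fault: PAGE_NOT_PRESENT  — 1 lookups
#2 VA=0x643400E98 (w,user):
  lvl0: tbl 0x2A, slot 0 ⇒ 0x32007 (P1/RW1/US1/PS0)
  lvl1: tbl 0x32, slot 25 ⇒ 0x34007 (P1/RW1/US1/PS0)
  lvl2: tbl 0x34, slot 26 ⇒ 0x11000 (P0/RW0/US0/PS0)
  ⇒ fault: PAGE_NOT_PRESENT  — 3 lookups
#3 VA=0x6028360CADA (r,user):
  lvl0: tbl 0x2A, slot 12 ⇒ 0x37007 (P1/RW1/US1/PS0)
  lvl1: tbl 0x37, slot 10 ⇒ 0x39007 (P1/RW1/US1/PS0)
  lvl2: tbl 0x39, slot 27 ⇒ 0x3C007 (P1/RW1/US1/PS0)
  lvl3: tbl 0x3C, slot 12 ⇒ 0x3F007 (P1/RW1/US1/PS0)
  → PA=0x3FADA  (4 entries read)
#4 VA=0x28143400D65 (r,kernel):
  TLB hit vpn=0x28143400 → PA=0x30D65
#5 VA=0x6028360CADA (r,kernel):
  TLB hit vpn=0x6028360C → PA=0x3FADA

Entries read for #1: 1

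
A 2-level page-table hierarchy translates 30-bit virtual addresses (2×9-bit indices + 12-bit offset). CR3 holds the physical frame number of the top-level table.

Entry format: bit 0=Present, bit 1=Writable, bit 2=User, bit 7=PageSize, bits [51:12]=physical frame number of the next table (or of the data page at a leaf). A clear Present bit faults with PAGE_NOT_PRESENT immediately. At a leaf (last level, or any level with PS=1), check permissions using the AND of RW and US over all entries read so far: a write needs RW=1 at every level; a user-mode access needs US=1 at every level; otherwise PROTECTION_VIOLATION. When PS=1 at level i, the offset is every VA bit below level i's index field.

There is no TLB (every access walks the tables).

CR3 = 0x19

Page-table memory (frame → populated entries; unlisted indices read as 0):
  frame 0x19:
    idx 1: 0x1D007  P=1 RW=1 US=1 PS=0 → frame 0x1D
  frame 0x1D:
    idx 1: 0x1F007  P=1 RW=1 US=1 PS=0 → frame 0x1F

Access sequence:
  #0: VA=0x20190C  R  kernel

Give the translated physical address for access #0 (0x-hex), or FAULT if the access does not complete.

Walk each access:
#0 VA=0x20190C (r,kernel):
  L0 @0x19[1] → 0x1D007  P=1,RW=1,US=1,PS=0
  L1 @0x1D[1] → 0x1F007  P=1,RW=1,US=1,PS=0
  ⇒ phys 0x1F90C  [2 reads]

Access #0 PA: 0x1F90C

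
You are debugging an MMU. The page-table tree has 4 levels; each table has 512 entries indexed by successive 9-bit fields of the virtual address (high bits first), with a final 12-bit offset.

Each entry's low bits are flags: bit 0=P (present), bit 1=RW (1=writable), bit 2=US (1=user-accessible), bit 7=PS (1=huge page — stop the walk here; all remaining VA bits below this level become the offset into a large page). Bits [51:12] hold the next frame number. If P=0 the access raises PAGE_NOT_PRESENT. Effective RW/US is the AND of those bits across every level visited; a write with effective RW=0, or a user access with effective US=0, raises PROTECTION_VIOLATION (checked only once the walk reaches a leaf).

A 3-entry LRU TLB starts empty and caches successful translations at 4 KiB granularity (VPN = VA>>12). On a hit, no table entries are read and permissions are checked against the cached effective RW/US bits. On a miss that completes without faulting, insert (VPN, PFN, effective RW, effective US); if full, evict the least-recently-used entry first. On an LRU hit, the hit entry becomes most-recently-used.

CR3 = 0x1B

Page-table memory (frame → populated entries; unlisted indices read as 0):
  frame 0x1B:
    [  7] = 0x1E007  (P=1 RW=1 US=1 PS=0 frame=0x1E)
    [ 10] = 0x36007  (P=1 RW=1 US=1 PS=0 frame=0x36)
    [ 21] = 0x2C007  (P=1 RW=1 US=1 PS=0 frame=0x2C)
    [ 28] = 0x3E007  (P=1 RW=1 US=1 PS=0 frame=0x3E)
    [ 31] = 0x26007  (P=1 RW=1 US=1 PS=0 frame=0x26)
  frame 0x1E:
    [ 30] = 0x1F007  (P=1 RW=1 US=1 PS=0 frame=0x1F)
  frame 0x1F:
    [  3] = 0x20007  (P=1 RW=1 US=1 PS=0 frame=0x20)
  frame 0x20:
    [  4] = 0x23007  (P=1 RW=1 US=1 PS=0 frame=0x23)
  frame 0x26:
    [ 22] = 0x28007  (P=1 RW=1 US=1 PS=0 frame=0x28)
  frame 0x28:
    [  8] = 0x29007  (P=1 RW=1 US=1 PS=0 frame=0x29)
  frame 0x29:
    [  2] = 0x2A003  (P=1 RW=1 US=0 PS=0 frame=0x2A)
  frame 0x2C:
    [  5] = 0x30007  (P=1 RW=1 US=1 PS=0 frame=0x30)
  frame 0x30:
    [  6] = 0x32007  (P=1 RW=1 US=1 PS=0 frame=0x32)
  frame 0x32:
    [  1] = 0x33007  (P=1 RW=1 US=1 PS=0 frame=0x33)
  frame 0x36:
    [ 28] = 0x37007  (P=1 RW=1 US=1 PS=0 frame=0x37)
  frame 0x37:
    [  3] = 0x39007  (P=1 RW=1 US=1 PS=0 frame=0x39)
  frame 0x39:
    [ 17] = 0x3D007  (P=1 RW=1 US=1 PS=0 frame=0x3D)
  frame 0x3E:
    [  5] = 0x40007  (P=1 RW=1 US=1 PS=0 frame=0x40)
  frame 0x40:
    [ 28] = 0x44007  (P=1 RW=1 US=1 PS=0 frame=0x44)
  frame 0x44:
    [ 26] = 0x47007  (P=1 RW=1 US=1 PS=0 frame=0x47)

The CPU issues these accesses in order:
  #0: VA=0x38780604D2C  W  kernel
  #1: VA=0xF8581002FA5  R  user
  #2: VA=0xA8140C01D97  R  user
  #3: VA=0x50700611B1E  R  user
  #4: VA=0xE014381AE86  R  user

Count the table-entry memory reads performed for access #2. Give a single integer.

Walk each access:
#0 VA=0x38780604D2C (w,kernel):
  L0: frame=0x1B idx=7 entry=0x1E007 [P=1 RW=1 US=1 PS=0]
  L1: frame=0x1E idx=30 entry=0x1F007 [P=1 RW=1 US=1 PS=0]
  L2: frame=0x1F idx=3 entry=0x20007 [P=1 RW=1 US=1 PS=0]
  L3: frame=0x20 idx=4 entry=0x23007 [P=1 RW=1 US=1 PS=0]
  ⇒ phys 0x23D2C  [4 reads]
#1 VA=0xF8581002FA5 (r,user):
  L0: frame=0x1B idx=31 entry=0x26007 [P=1 RW=1 US=1 PS=0]
  L1: frame=0x26 idx=22 entry=0x28007 [P=1 RW=1 US=1 PS=0]
  L2: frame=0x28 idx=8 entry=0x29007 [P=1 RW=1 US=1 PS=0]
  L3: frame=0x29 idx=2 entry=0x2A003 [P=1 RW=1 US=0 PS=0]
  ✗ PROTECTION_VIOLATION  [4 reads]
#2 VA=0xA8140C01D97 (r,user):
  L0: frame=0x1B idx=21 entry=0x2C007 [P=1 RW=1 US=1 PS=0]
  L1: frame=0x2C idx=5 entry=0x30007 [P=1 RW=1 US=1 PS=0]
  L2: frame=0x30 idx=6 entry=0x32007 [P=1 RW=1 US=1 PS=0]
  L3: frame=0x32 idx=1 entry=0x33007 [P=1 RW=1 US=1 PS=0]
  ⇒ phys 0x33D97  [4 reads]
#3 VA=0x50700611B1E (r,user):
  L0: frame=0x1B idx=10 entry=0x36007 [P=1 RW=1 US=1 PS=0]
  L1: frame=0x36 idx=28 entry=0x37007 [P=1 RW=1 US=1 PS=0]
  L2: frame=0x37 idx=3 entry=0x39007 [P=1 RW=1 US=1 PS=0]
  L3: frame=0x39 idx=17 entry=0x3D007 [P=1 RW=1 US=1 PS=0]
  ⇒ phys 0x3DB1E  [4 reads]
#4 VA=0xE014381AE86 (r,user):
  L0: frame=0x1B idx=28 entry=0x3E007 [P=1 RW=1 US=1 PS=0]
  L1: frame=0x3E idx=5 entry=0x40007 [P=1 RW=1 US=1 PS=0]
  L2: frame=0x40 idx=28 entry=0x44007 [P=1 RW=1 US=1 PS=0]
  L3: frame=0x44 idx=26 entry=0x47007 [P=1 RW=1 US=1 PS=0]
  ⇒ phys 0x47E86  [4 reads]

Entries read for #2: 4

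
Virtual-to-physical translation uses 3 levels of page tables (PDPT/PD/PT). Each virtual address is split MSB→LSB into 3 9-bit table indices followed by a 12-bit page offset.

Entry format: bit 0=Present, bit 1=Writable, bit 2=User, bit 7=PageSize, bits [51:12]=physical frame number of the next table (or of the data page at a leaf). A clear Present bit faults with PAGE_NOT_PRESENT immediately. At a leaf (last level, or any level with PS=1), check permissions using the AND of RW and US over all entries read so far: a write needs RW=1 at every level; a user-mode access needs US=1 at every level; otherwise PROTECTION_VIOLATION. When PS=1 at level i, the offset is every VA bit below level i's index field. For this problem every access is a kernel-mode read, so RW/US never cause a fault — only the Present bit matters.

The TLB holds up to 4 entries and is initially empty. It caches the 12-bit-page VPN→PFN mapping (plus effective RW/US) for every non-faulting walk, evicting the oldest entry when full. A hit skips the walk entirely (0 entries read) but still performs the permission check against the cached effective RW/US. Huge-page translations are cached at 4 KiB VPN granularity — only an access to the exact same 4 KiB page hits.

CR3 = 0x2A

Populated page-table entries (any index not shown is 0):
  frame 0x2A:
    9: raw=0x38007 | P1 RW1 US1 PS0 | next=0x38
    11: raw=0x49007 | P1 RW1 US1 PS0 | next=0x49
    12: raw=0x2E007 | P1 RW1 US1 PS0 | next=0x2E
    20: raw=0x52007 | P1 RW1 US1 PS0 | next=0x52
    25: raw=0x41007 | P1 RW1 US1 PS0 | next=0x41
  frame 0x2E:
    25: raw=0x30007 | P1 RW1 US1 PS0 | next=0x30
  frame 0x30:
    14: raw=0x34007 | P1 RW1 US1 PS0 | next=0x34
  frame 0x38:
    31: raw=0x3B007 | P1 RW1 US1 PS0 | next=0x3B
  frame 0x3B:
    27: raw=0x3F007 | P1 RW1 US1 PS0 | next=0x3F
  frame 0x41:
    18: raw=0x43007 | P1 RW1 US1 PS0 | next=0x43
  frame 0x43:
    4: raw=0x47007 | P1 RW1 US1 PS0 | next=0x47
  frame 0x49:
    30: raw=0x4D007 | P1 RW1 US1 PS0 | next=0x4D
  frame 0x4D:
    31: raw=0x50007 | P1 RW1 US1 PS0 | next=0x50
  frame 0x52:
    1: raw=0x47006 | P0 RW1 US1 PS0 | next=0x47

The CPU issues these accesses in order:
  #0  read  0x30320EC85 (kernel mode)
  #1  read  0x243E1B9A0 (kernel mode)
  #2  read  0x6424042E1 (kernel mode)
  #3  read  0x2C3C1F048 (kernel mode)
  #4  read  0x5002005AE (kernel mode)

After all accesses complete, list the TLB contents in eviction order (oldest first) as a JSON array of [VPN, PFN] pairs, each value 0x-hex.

Trace:
#0 VA=0x30320EC85 (r,kernel):
  [0] read 0x2A idx=12: raw=0x2E007 flags P=1 W=1 U=1 S=0
  [1] read 0x2E idx=25: raw=0x30007 flags P=1 W=1 U=1 S=0
  [2] read 0x30 idx=14: raw=0x34007 flags P=1 W=1 U=1 S=0
  ✓ 0x34C85  — 3 lookups
#1 VA=0x243E1B9A0 (r,kernel):
  [0] read 0x2A idx=9: raw=0x38007 flags P=1 W=1 U=1 S=0
  [1] read 0x38 idx=31: raw=0x3B007 flags P=1 W=1 U=1 S=0
  [2] read 0x3B idx=27: raw=0x3F007 flags P=1 W=1 U=1 S=0
  ✓ 0x3F9A0  — 3 lookups
#2 VA=0x6424042E1 (r,kernel):
  [0] read 0x2A idx=25: raw=0x41007 flags P=1 W=1 U=1 S=0
  [1] read 0x41 idx=18: raw=0x43007 flags P=1 W=1 U=1 S=0
  [2] read 0x43 idx=4: raw=0x47007 flags P=1 W=1 U=1 S=0
  ✓ 0x472E1  — 3 lookups
#3 VA=0x2C3C1F048 (r,kernel):
  [0] read 0x2A idx=11: raw=0x49007 flags P=1 W=1 U=1 S=0
  [1] read 0x49 idx=30: raw=0x4D007 flags P=1 W=1 U=1 S=0
  [2] read 0x4D idx=31: raw=0x50007 flags P=1 W=1 U=1 S=0
  ✓ 0x50048  — 3 lookups
#4 VA=0x5002005AE (r,kernel):
  [0] read 0x2A idx=20: raw=0x52007 flags P=1 W=1 U=1 S=0
  [1] read 0x52 idx=1: raw=0x47006 flags P=0 W=1 U=1 S=0
  ✗ PAGE_NOT_PRESENT  [2 reads]

TLB: [["0x30320E", "0x34"], ["0x243E1B", "0x3F"], ["0x642404", "0x47"], ["0x2C3C1F", "0x50"]]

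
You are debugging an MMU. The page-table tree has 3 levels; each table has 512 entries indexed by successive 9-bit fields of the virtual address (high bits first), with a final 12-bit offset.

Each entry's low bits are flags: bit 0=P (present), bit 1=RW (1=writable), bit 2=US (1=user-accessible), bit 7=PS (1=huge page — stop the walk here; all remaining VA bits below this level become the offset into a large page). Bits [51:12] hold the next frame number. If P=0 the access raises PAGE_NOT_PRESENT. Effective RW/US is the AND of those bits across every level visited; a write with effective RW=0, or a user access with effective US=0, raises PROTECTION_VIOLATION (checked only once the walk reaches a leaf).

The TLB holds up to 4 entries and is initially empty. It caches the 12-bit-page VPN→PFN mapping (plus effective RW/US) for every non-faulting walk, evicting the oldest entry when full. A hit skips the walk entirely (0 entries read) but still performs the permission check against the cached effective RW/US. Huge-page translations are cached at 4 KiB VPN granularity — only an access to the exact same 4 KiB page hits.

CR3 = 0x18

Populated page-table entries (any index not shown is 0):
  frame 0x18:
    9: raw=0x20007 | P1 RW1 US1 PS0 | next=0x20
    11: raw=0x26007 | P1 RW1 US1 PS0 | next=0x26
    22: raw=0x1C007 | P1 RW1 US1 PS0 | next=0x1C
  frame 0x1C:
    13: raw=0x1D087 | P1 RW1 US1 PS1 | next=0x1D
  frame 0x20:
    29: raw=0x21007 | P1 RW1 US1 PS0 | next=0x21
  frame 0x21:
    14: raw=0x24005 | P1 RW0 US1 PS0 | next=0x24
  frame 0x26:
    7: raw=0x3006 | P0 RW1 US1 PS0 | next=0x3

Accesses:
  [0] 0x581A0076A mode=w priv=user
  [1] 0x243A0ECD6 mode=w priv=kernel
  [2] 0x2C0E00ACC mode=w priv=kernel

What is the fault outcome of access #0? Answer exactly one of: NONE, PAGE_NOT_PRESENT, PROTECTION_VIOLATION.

Walk each access:
#0 VA=0x581A0076A (w,user):
  [0] read 0x18 idx=22: raw=0x1C007 flags P=1 W=1 U=1 S=0
  [1] read 0x1C idx=13: raw=0x1D087 flags P=1 W=1 U=1 S=1
  → PA=0x1D76A (huge @L1)  (2 entries read)
#1 VA=0x243A0ECD6 (w,kernel):
  [0] read 0x18 idx=9: raw=0x20007 flags P=1 W=1 U=1 S=0
  [1] read 0x20 idx=29: raw=0x21007 flags P=1 W=1 U=1 S=0
  [2] read 0x21 idx=14: raw=0x24005 flags P=1 W=0 U=1 S=0
  ⇒ fault: PROTECTION_VIOLATION  — 3 lookups
#2 VA=0x2C0E00ACC (w,kernel):
  [0] read 0x18 idx=11: raw=0x26007 flags P=1 W=1 U=1 S=0
  [1] read 0x26 idx=7: raw=0x3006 flags P=0 W=1 U=1 S=0
  ⇒ fault: PAGE_NOT_PRESENT  — 2 lookups

Access #0 fault: NONE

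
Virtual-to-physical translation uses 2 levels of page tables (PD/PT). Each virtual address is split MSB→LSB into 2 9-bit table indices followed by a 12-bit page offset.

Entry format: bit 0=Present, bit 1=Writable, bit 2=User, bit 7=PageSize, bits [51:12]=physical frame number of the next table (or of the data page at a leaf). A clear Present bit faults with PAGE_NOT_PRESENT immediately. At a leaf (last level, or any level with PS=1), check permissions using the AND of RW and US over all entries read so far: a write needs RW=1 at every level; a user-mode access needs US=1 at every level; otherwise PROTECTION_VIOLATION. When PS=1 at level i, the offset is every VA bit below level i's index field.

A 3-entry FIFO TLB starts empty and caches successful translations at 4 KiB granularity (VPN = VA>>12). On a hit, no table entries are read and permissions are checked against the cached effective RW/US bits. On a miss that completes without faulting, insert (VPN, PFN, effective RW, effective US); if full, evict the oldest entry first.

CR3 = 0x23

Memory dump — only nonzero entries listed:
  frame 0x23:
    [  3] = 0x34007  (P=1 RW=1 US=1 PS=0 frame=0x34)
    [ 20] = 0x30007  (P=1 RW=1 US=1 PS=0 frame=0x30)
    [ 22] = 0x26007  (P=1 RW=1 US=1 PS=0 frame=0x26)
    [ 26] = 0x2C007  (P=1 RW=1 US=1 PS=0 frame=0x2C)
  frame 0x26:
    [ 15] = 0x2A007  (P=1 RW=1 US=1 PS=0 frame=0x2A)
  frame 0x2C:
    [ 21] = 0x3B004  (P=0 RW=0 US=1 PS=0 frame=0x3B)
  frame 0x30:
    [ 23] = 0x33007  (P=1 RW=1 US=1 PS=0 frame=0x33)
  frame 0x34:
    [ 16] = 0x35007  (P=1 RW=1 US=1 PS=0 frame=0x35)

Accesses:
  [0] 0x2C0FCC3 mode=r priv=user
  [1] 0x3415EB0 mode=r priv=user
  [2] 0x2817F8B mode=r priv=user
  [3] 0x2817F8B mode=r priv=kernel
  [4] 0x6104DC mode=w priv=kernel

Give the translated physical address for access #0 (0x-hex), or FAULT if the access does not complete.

Trace:
#0 VA=0x2C0FCC3 (r,user):
  lvl0: tbl 0x23, slot 22 ⇒ 0x26007 (P1/RW1/US1/PS0)
  lvl1: tbl 0x26, slot 15 ⇒ 0x2A007 (P1/RW1/US1/PS0)
  ✓ 0x2ACC3  — 2 lookups
#1 VA=0x3415EB0 (r,user):
  lvl0: tbl 0x23, slot 26 ⇒ 0x2C007 (P1/RW1/US1/PS0)
  lvl1: tbl 0x2C, slot 21 ⇒ 0x3B004 (P0/RW0/US1/PS0)
  → PAGE_NOT_PRESENT  (2 entries read)
#2 VA=0x2817F8B (r,user):
  lvl0: tbl 0x23, slot 20 ⇒ 0x30007 (P1/RW1/US1/PS0)
  lvl1: tbl 0x30, slot 23 ⇒ 0x33007 (P1/RW1/US1/PS0)
  ✓ 0x33F8B  — 2 lookups
#3 VA=0x2817F8B (r,kernel):
  TLB hit vpn=0x2817 → PA=0x33F8B
#4 VA=0x6104DC (w,kernel):
  lvl0: tbl 0x23, slot 3 ⇒ 0x34007 (P1/RW1/US1/PS0)
  lvl1: tbl 0x34, slot 16 ⇒ 0x35007 (P1/RW1/US1/PS0)
  ✓ 0x354DC  — 2 lookups

Access #0 PA: 0x2ACC3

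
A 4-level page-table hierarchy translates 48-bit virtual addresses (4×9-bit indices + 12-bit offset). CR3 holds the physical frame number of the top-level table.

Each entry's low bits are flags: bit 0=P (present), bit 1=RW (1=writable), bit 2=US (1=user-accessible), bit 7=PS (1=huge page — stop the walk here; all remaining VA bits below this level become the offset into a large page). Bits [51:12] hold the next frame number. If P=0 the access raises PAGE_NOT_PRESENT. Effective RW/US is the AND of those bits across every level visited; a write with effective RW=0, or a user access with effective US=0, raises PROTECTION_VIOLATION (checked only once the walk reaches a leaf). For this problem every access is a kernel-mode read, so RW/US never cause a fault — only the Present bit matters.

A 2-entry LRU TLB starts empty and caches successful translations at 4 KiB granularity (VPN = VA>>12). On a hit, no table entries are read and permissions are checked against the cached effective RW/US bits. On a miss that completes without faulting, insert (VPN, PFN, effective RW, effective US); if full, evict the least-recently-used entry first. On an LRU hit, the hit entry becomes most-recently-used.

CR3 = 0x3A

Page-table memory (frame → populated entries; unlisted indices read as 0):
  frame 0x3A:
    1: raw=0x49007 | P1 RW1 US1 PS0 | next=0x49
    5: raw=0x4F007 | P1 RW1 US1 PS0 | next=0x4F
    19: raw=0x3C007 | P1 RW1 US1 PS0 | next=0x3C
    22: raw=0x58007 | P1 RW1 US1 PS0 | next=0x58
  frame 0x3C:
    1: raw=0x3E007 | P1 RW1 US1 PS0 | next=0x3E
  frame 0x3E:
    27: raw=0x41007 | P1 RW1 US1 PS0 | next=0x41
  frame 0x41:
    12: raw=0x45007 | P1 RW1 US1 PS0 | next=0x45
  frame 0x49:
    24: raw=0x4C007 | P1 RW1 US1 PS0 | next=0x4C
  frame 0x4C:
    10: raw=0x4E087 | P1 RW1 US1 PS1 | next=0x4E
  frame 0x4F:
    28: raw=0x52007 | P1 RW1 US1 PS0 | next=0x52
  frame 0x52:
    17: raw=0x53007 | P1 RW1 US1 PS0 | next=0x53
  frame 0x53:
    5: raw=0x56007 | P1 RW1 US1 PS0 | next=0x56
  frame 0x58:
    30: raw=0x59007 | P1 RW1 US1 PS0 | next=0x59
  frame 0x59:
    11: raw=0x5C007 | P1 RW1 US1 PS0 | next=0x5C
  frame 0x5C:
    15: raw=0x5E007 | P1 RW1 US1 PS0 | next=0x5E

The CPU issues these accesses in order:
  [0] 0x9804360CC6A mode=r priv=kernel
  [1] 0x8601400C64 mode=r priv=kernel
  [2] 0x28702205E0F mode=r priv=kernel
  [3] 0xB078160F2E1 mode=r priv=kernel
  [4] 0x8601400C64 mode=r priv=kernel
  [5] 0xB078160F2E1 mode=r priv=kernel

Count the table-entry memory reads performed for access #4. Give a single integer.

Walk each access:
#0 VA=0x9804360CC6A (r,kernel):
  L0: frame=0x3A idx=19 entry=0x3C007 [P=1 RW=1 US=1 PS=0]
  L1: frame=0x3C idx=1 entry=0x3E007 [P=1 RW=1 US=1 PS=0]
  L2: frame=0x3E idx=27 entry=0x41007 [P=1 RW=1 US=1 PS=0]
  L3: frame=0x41 idx=12 entry=0x45007 [P=1 RW=1 US=1 PS=0]
  ⇒ phys 0x45C6A  [4 reads]
#1 VA=0x8601400C64 (r,kernel):
  L0: frame=0x3A idx=1 entry=0x49007 [P=1 RW=1 US=1 PS=0]
  L1: frame=0x49 idx=24 entry=0x4C007 [P=1 RW=1 US=1 PS=0]
  L2: frame=0x4C idx=10 entry=0x4E087 [P=1 RW=1 US=1 PS=1]
  ⇒ phys 0x4EC64 (huge @L2)  [3 reads]
#2 VA=0x28702205E0F (r,kernel):
  L0: frame=0x3A idx=5 entry=0x4F007 [P=1 RW=1 US=1 PS=0]
  L1: frame=0x4F idx=28 entry=0x52007 [P=1 RW=1 US=1 PS=0]
  L2: frame=0x52 idx=17 entry=0x53007 [P=1 RW=1 US=1 PS=0]
  L3: frame=0x53 idx=5 entry=0x56007 [P=1 RW=1 US=1 PS=0]
  ⇒ phys 0x56E0F  [4 reads]
#3 VA=0xB078160F2E1 (r,kernel):
  L0: frame=0x3A idx=22 entry=0x58007 [P=1 RW=1 US=1 PS=0]
  L1: frame=0x58 idx=30 entry=0x59007 [P=1 RW=1 US=1 PS=0]
  L2: frame=0x59 idx=11 entry=0x5C007 [P=1 RW=1 US=1 PS=0]
  L3: frame=0x5C idx=15 entry=0x5E007 [P=1 RW=1 US=1 PS=0]
  ⇒ phys 0x5E2E1  [4 reads]
#4 VA=0x8601400C64 (r,kernel):
  L0: frame=0x3A idx=1 entry=0x49007 [P=1 RW=1 US=1 PS=0]
  L1: frame=0x49 idx=24 entry=0x4C007 [P=1 RW=1 US=1 PS=0]
  L2: frame=0x4C idx=10 entry=0x4E087 [P=1 RW=1 US=1 PS=1]
  ⇒ phys 0x4EC64 (huge @L2)  [3 reads]
#5 VA=0xB078160F2E1 (r,kernel):
  TLB hit vpn=0xB078160F → PA=0x5E2E1

Entries read for #4: 3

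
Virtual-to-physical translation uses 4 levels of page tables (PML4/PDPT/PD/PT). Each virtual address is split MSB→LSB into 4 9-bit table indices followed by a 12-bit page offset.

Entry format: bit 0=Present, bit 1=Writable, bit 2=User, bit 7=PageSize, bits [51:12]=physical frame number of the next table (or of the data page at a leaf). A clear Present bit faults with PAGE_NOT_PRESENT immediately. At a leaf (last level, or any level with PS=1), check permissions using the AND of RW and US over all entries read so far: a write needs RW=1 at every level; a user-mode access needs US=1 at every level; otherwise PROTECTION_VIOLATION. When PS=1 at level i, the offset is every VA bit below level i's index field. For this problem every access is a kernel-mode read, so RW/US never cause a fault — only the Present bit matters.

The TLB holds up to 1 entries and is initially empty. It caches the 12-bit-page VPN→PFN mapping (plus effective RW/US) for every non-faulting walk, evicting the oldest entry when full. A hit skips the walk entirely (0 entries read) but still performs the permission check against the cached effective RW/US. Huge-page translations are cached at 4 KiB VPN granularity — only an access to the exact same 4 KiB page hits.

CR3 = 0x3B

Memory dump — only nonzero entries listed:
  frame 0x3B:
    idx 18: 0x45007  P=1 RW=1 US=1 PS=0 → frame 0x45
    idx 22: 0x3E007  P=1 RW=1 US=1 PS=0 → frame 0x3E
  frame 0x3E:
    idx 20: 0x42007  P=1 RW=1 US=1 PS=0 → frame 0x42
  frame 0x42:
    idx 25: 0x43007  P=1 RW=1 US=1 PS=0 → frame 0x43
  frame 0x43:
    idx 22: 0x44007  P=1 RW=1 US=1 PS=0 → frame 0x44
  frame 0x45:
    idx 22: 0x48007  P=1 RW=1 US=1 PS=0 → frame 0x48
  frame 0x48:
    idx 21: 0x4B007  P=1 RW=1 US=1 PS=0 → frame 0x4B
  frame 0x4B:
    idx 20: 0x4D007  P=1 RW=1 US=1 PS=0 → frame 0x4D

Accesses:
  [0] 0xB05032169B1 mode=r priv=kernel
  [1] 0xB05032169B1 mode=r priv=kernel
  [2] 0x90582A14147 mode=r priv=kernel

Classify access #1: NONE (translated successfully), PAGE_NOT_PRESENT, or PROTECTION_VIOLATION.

Walk each access:
#0 VA=0xB05032169B1 (r,kernel):
  lvl0: tbl 0x3B, slot 22 ⇒ 0x3E007 (P1/RW1/US1/PS0)
  lvl1: tbl 0x3E, slot 20 ⇒ 0x42007 (P1/RW1/US1/PS0)
  lvl2: tbl 0x42, slot 25 ⇒ 0x43007 (P1/RW1/US1/PS0)
  lvl3: tbl 0x43, slot 22 ⇒ 0x44007 (P1/RW1/US1/PS0)
  ⇒ phys 0x449B1  [4 reads]
#1 VA=0xB05032169B1 (r,kernel):
  TLB hit vpn=0xB0503216 → PA=0x449B1
#2 VA=0x90582A14147 (r,kernel):
  lvl0: tbl 0x3B, slot 18 ⇒ 0x45007 (P1/RW1/US1/PS0)
  lvl1: tbl 0x45, slot 22 ⇒ 0x48007 (P1/RW1/US1/PS0)
  lvl2: tbl 0x48, slot 21 ⇒ 0x4B007 (P1/RW1/US1/PS0)
  lvl3: tbl 0x4B, slot 20 ⇒ 0x4D007 (P1/RW1/US1/PS0)
  ⇒ phys 0x4D147  [4 reads]

Access #1 fault: NONE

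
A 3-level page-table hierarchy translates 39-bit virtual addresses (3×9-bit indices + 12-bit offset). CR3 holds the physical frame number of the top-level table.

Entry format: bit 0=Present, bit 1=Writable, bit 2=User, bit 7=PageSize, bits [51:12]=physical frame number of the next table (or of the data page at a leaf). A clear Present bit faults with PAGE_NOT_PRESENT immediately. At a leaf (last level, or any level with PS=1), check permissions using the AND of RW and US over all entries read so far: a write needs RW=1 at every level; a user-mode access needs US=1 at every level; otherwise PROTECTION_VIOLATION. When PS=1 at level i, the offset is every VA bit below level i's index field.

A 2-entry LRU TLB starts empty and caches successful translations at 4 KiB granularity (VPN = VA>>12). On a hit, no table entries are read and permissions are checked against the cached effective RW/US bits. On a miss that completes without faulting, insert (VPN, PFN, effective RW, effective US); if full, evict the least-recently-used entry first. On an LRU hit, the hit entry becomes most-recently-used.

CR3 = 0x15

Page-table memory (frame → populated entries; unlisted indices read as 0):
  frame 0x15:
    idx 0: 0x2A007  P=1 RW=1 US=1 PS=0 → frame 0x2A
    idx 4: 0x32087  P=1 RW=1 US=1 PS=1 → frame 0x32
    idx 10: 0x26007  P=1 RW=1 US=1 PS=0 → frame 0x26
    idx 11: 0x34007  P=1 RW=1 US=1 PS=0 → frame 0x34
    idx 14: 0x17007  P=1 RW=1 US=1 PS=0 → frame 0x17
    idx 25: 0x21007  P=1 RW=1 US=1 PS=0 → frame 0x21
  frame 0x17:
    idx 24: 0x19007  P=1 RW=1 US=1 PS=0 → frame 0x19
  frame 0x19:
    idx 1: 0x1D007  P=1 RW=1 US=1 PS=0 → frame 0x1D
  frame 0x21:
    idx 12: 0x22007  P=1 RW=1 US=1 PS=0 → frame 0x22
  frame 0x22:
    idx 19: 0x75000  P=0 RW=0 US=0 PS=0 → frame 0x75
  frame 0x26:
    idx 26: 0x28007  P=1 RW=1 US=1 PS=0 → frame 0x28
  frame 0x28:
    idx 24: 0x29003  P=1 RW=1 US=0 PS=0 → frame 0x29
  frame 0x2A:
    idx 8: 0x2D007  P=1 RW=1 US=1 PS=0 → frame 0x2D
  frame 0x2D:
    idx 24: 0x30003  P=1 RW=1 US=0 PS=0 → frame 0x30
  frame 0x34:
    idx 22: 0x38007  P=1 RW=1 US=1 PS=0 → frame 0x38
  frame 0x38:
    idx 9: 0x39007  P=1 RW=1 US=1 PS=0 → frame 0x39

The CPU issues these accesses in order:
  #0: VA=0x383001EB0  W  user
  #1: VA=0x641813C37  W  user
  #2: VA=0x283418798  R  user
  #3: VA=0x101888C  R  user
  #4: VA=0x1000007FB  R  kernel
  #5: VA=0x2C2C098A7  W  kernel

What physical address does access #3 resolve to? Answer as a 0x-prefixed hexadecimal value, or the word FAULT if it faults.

Walk each access:
#0 VA=0x383001EB0 (w,user):
  L0: frame=0x15 idx=14 entry=0x17007 [P=1 RW=1 US=1 PS=0]
  L1: frame=0x17 idx=24 entry=0x19007 [P=1 RW=1 US=1 PS=0]
  L2: frame=0x19 idx=1 entry=0x1D007 [P=1 RW=1 US=1 PS=0]
  ⇒ phys 0x1DEB0  [3 reads]
#1 VA=0x641813C37 (w,user):
  L0: frame=0x15 idx=25 entry=0x21007 [P=1 RW=1 US=1 PS=0]
  L1: frame=0x21 idx=12 entry=0x22007 [P=1 RW=1 US=1 PS=0]
  L2: frame=0x22 idx=19 entry=0x75000 [P=0 RW=0 US=0 PS=0]
  → PAGE_NOT_PRESENT  (3 entries read)
#2 VA=0x283418798 (r,user):
  L0: frame=0x15 idx=10 entry=0x26007 [P=1 RW=1 US=1 PS=0]
  L1: frame=0x26 idx=26 entry=0x28007 [P=1 RW=1 US=1 PS=0]
  L2: frame=0x28 idx=24 entry=0x29003 [P=1 RW=1 US=0 PS=0]
  → PROTECTION_VIOLATION  (3 entries read)
#3 VA=0x101888C (r,user):
  L0: frame=0x15 idx=0 entry=0x2A007 [P=1 RW=1 US=1 PS=0]
  L1: frame=0x2A idx=8 entry=0x2D007 [P=1 RW=1 US=1 PS=0]
  L2: frame=0x2D idx=24 entry=0x30003 [P=1 RW=1 US=0 PS=0]
  → PROTECTION_VIOLATION  (3 entries read)
#4 VA=0x1000007FB (r,kernel):
  L0: frame=0x15 idx=4 entry=0x32087 [P=1 RW=1 US=1 PS=1]
  ⇒ phys 0x327FB (huge @L0)  [1 reads]
#5 VA=0x2C2C098A7 (w,kernel):
  L0: frame=0x15 idx=11 entry=0x34007 [P=1 RW=1 US=1 PS=0]
  L1: frame=0x34 idx=22 entry=0x38007 [P=1 RW=1 US=1 PS=0]
  L2: frame=0x38 idx=9 entry=0x39007 [P=1 RW=1 US=1 PS=0]
  ⇒ phys 0x398A7  [3 reads]

Access #3 PA: FAULT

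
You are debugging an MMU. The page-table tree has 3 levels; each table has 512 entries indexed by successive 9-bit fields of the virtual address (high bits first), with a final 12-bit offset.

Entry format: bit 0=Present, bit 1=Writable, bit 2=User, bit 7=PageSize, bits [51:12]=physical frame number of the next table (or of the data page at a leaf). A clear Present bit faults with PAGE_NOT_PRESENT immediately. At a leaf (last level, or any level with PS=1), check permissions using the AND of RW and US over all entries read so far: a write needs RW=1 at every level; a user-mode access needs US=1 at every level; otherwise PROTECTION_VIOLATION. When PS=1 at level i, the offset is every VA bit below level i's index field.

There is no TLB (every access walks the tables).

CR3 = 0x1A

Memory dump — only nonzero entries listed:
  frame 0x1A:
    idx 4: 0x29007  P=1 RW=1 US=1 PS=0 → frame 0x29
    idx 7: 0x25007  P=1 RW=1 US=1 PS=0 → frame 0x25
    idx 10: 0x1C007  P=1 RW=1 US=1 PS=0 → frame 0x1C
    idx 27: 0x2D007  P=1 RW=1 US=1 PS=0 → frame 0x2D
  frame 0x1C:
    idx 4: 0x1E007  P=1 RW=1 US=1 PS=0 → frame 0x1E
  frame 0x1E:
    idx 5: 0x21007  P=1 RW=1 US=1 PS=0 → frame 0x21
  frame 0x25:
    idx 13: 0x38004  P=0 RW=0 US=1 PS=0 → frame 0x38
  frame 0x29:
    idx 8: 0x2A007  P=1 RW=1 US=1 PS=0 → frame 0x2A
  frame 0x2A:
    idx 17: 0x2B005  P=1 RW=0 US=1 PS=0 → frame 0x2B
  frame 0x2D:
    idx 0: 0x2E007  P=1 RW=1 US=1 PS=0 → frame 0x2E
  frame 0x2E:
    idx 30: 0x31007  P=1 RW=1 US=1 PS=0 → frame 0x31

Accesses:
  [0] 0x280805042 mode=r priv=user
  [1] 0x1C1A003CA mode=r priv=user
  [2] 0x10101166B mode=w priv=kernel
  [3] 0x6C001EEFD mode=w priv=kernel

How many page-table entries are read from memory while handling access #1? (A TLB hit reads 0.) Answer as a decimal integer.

Walk each access:
#0 VA=0x280805042 (r,user):
  [0] read 0x1A idx=10: raw=0x1C007 flags P=1 W=1 U=1 S=0
  [1] read 0x1C idx=4: raw=0x1E007 flags P=1 W=1 U=1 S=0
  [2] read 0x1E idx=5: raw=0x21007 flags P=1 W=1 U=1 S=0
  ⇒ phys 0x21042  [3 reads]
#1 VA=0x1C1A003CA (r,user):
  [0] read 0x1A idx=7: raw=0x25007 flags P=1 W=1 U=1 S=0
  [1] read 0x25 idx=13: raw=0x38004 flags P=0 W=0 U=1 S=0
  → PAGE_NOT_PRESENT  (2 entries read)
#2 VA=0x10101166B (w,kernel):
  [0] read 0x1A idx=4: raw=0x29007 flags P=1 W=1 U=1 S=0
  [1] read 0x29 idx=8: raw=0x2A007 flags P=1 W=1 U=1 S=0
  [2] read 0x2A idx=17: raw=0x2B005 flags P=1 W=0 U=1 S=0
  → PROTECTION_VIOLATION  (3 entries read)
#3 VA=0x6C001EEFD (w,kernel):
  [0] read 0x1A idx=27: raw=0x2D007 flags P=1 W=1 U=1 S=0
  [1] read 0x2D idx=0: raw=0x2E007 flags P=1 W=1 U=1 S=0
  [2] read 0x2E idx=30: raw=0x31007 flags P=1 W=1 U=1 S=0
  ⇒ phys 0x31EFD  [3 reads]

Entries read for #1: 2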